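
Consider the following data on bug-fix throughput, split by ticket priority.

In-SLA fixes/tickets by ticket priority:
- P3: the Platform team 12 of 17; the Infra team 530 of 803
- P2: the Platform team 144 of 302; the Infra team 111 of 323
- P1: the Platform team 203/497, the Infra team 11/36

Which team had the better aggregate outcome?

the Infra team

P3: the Platform team 12/17 = 70.6%, the Infra team 530/803 = 66.0% → the Platform team
P2: the Platform team 144/302 = 47.7%, the Infra team 111/323 = 34.4% → the Platform team
P1: the Platform team 203/497 = 40.8%, the Infra team 11/36 = 30.6% → the Platform team
Overall: the Platform team 359/816 = 44.0%, the Infra team 652/1162 = 56.1% → the Infra team
(The Platform team wins every ticket group but the Infra team wins overall — the Platform team's tickets skew toward the low-rate P1 group.)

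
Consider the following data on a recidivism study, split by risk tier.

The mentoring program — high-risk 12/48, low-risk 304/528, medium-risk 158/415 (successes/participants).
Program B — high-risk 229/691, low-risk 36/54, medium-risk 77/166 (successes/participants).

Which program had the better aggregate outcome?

the mentoring program

High-risk: the mentoring program 12/48 = 25.0%, Program B 229/691 = 33.1% → Program B
Low-risk: the mentoring program 304/528 = 57.6%, Program B 36/54 = 66.7% → Program B
Medium-risk: the mentoring program 158/415 = 38.1%, Program B 77/166 = 46.4% → Program B
Overall: the mentoring program 474/991 = 47.8%, Program B 342/911 = 37.5% → the mentoring program
(Program B wins every risk group but the mentoring program wins overall — Program B's participants skew toward the low-rate high-risk group.)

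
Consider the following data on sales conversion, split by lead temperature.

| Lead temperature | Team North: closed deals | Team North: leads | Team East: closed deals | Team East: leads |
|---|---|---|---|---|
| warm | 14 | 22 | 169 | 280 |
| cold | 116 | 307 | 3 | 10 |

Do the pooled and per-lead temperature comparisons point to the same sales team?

Warm: Team North 14/22 = 63.6%, Team East 169/280 = 60.4% → Team North
Cold: Team North 116/307 = 37.8%, Team East 3/10 = 30.0% → Team North
Overall: Team North 130/329 = 39.5%, Team East 172/290 = 59.3% → Team East
Team North wins each lead group but Team East wins overall — the comparison reverses. Team North's leads skew toward cold, which has a lower base rate.

No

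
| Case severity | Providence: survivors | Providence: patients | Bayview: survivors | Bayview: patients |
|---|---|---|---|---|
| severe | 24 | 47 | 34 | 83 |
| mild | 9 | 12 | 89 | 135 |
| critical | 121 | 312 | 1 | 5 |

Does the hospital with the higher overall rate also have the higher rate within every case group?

Severe: Providence 24/47 = 51.1%, Bayview 34/83 = 41.0% → Providence
Mild: Providence 9/12 = 75.0%, Bayview 89/135 = 65.9% → Providence
Critical: Providence 121/312 = 38.8%, Bayview 1/5 = 20.0% → Providence
Overall: Providence 154/371 = 41.5%, Bayview 124/223 = 55.6% → Bayview
Providence wins each case group but Bayview wins overall — the comparison reverses. Providence's patients skew toward critical, which has a lower base rate.

No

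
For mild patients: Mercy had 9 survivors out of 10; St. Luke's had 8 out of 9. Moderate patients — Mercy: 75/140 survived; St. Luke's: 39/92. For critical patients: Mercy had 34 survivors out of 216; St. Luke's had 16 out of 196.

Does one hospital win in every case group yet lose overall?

No

Mild: Mercy 9/10 = 90.0%, St. Luke's 8/9 = 88.9% → Mercy
Moderate: Mercy 75/140 = 53.6%, St. Luke's 39/92 = 42.4% → Mercy
Critical: Mercy 34/216 = 15.7%, St. Luke's 16/196 = 8.2% → Mercy
Overall: Mercy 118/366 = 32.2%, St. Luke's 63/297 = 21.2% → Mercy
Mercy wins overall and in every case group — no reversal.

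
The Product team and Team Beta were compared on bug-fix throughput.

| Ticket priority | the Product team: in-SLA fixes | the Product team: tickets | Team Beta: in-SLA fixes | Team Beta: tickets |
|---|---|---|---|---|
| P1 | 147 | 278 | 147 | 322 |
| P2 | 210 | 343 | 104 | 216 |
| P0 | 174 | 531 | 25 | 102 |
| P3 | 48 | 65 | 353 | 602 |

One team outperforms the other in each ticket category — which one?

the Product team

P1: the Product team 147/278 = 52.9%, Team Beta 147/322 = 45.7% → the Product team
P2: the Product team 210/343 = 61.2%, Team Beta 104/216 = 48.1% → the Product team
P0: the Product team 174/531 = 32.8%, Team Beta 25/102 = 24.5% → the Product team
P3: the Product team 48/65 = 73.8%, Team Beta 353/602 = 58.6% → the Product team
The Product team has the higher rate in all 4 groups.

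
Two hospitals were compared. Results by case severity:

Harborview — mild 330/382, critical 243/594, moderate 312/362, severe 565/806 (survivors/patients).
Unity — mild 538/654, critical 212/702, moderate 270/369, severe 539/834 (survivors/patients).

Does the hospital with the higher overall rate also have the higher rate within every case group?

Yes

Mild: Harborview 330/382 = 86.4%, Unity 538/654 = 82.3% → Harborview
Critical: Harborview 243/594 = 40.9%, Unity 212/702 = 30.2% → Harborview
Moderate: Harborview 312/362 = 86.2%, Unity 270/369 = 73.2% → Harborview
Severe: Harborview 565/806 = 70.1%, Unity 539/834 = 64.6% → Harborview
Overall: Harborview 1450/2144 = 67.6%, Unity 1559/2559 = 60.9% → Harborview
Harborview wins overall and in every case group — no reversal.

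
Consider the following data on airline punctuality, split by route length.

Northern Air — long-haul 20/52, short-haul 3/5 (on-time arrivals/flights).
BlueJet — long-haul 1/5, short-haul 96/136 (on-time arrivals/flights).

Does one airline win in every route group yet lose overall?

No

Long-haul: Northern Air 20/52 = 38.5%, BlueJet 1/5 = 20.0% → Northern Air
Short-haul: Northern Air 3/5 = 60.0%, BlueJet 96/136 = 70.6% → BlueJet
Overall: Northern Air 23/57 = 40.4%, BlueJet 97/141 = 68.8% → BlueJet
Neither sweeps: Northern Air wins 1 of 2 groups, BlueJet wins 1. BlueJet wins overall but not every group — no Simpson reversal.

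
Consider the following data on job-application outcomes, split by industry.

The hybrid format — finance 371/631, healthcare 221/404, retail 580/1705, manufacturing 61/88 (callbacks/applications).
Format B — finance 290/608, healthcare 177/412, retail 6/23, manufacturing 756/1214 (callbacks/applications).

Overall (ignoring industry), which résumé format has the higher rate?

Format B

Finance: the hybrid format 371/631 = 58.8%, Format B 290/608 = 47.7% → the hybrid format
Healthcare: the hybrid format 221/404 = 54.7%, Format B 177/412 = 43.0% → the hybrid format
Retail: the hybrid format 580/1705 = 34.0%, Format B 6/23 = 26.1% → the hybrid format
Manufacturing: the hybrid format 61/88 = 69.3%, Format B 756/1214 = 62.3% → the hybrid format
Overall: the hybrid format 1233/2828 = 43.6%, Format B 1229/2257 = 54.5% → Format B
(The hybrid format wins every industry group but Format B wins overall — the hybrid format's applications skew toward the low-rate retail group.)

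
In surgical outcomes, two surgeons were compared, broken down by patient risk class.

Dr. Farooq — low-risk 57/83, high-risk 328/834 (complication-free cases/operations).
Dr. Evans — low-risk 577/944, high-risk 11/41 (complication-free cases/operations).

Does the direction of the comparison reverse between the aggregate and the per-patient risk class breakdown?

Low-risk: Dr. Farooq 57/83 = 68.7%, Dr. Evans 577/944 = 61.1% → Dr. Farooq
High-risk: Dr. Farooq 328/834 = 39.3%, Dr. Evans 11/41 = 26.8% → Dr. Farooq
Overall: Dr. Farooq 385/917 = 42.0%, Dr. Evans 588/985 = 59.7% → Dr. Evans
Dr. Farooq wins each patient risk group but Dr. Evans wins overall — the comparison reverses. Dr. Farooq's operations skew toward high-risk, which has a lower base rate.

Yes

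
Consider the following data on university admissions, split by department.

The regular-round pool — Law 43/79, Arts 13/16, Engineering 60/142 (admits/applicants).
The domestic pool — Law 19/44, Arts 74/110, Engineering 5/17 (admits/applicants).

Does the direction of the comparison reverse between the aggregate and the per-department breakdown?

Law: the regular-round pool 43/79 = 54.4%, the domestic pool 19/44 = 43.2% → the regular-round pool
Arts: the regular-round pool 13/16 = 81.2%, the domestic pool 74/110 = 67.3% → the regular-round pool
Engineering: the regular-round pool 60/142 = 42.3%, the domestic pool 5/17 = 29.4% → the regular-round pool
Overall: the regular-round pool 116/237 = 48.9%, the domestic pool 98/171 = 57.3% → the domestic pool
The regular-round pool wins each department group but the domestic pool wins overall — the comparison reverses. The regular-round pool's applicants skew toward Engineering, which has a lower base rate.

Yes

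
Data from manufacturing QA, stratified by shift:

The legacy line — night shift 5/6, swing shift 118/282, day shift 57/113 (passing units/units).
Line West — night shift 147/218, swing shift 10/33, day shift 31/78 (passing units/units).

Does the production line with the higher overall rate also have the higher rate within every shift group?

Night shift: the legacy line 5/6 = 83.3%, Line West 147/218 = 67.4% → the legacy line
Swing shift: the legacy line 118/282 = 41.8%, Line West 10/33 = 30.3% → the legacy line
Day shift: the legacy line 57/113 = 50.4%, Line West 31/78 = 39.7% → the legacy line
Overall: the legacy line 180/401 = 44.9%, Line West 188/329 = 57.1% → Line West
The legacy line wins each shift group but Line West wins overall — the comparison reverses. The legacy line's units skew toward swing shift, which has a lower base rate.

No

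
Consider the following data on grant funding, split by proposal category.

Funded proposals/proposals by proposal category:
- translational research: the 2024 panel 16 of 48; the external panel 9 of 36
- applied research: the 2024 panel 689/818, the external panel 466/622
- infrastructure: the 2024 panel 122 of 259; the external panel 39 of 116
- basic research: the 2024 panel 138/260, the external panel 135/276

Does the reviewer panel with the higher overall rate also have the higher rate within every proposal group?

Translational research: the 2024 panel 16/48 = 33.3%, the external panel 9/36 = 25.0% → the 2024 panel
Applied research: the 2024 panel 689/818 = 84.2%, the external panel 466/622 = 74.9% → the 2024 panel
Infrastructure: the 2024 panel 122/259 = 47.1%, the external panel 39/116 = 33.6% → the 2024 panel
Basic research: the 2024 panel 138/260 = 53.1%, the external panel 135/276 = 48.9% → the 2024 panel
Overall: the 2024 panel 965/1385 = 69.7%, the external panel 649/1050 = 61.8% → the 2024 panel
The 2024 panel wins overall and in every proposal group — no reversal.

Yes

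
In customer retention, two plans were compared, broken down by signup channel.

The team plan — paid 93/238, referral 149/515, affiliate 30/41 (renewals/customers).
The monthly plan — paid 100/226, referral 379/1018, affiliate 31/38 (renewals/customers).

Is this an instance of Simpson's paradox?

No

Paid: the team plan 93/238 = 39.1%, the monthly plan 100/226 = 44.2% → the monthly plan
Referral: the team plan 149/515 = 28.9%, the monthly plan 379/1018 = 37.2% → the monthly plan
Affiliate: the team plan 30/41 = 73.2%, the monthly plan 31/38 = 81.6% → the monthly plan
Overall: the team plan 272/794 = 34.3%, the monthly plan 510/1282 = 39.8% → the monthly plan
The monthly plan wins overall and in every signup group — no reversal.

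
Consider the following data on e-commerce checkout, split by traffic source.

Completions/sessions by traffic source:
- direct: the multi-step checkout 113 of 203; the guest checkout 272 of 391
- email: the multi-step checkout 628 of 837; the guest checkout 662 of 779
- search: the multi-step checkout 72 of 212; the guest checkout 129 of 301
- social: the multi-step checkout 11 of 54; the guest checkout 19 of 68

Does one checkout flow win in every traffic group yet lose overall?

Direct: the multi-step checkout 113/203 = 55.7%, the guest checkout 272/391 = 69.6% → the guest checkout
Email: the multi-step checkout 628/837 = 75.0%, the guest checkout 662/779 = 85.0% → the guest checkout
Search: the multi-step checkout 72/212 = 34.0%, the guest checkout 129/301 = 42.9% → the guest checkout
Social: the multi-step checkout 11/54 = 20.4%, the guest checkout 19/68 = 27.9% → the guest checkout
Overall: the multi-step checkout 824/1306 = 63.1%, the guest checkout 1082/1539 = 70.3% → the guest checkout
The guest checkout wins overall and in every traffic group — no reversal.

No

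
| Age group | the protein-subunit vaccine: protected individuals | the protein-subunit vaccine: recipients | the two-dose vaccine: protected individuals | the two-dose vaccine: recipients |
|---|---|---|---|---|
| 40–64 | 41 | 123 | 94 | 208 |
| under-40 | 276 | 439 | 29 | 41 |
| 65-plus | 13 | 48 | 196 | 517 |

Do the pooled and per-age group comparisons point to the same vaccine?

40–64: the protein-subunit vaccine 41/123 = 33.3%, the two-dose vaccine 94/208 = 45.2% → the two-dose vaccine
Under-40: the protein-subunit vaccine 276/439 = 62.9%, the two-dose vaccine 29/41 = 70.7% → the two-dose vaccine
65-plus: the protein-subunit vaccine 13/48 = 27.1%, the two-dose vaccine 196/517 = 37.9% → the two-dose vaccine
Overall: the protein-subunit vaccine 330/610 = 54.1%, the two-dose vaccine 319/766 = 41.6% → the protein-subunit vaccine
The two-dose vaccine wins each age group but the protein-subunit vaccine wins overall — the comparison reverses. The two-dose vaccine's recipients skew toward 65-plus, which has a lower base rate.

No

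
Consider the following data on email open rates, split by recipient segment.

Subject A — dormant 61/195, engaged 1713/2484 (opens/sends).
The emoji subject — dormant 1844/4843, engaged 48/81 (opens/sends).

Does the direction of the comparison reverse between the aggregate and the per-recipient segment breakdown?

No

Dormant: Subject A 61/195 = 31.3%, the emoji subject 1844/4843 = 38.1% → the emoji subject
Engaged: Subject A 1713/2484 = 69.0%, the emoji subject 48/81 = 59.3% → Subject A
Overall: Subject A 1774/2679 = 66.2%, the emoji subject 1892/4924 = 38.4% → Subject A
Neither sweeps: Subject A wins 1 of 2 groups, the emoji subject wins 1. Subject A wins overall but not every group — no Simpson reversal.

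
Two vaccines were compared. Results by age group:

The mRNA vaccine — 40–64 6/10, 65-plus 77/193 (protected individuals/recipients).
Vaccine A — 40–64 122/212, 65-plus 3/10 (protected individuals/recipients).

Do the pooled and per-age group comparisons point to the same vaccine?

40–64: the mRNA vaccine 6/10 = 60.0%, Vaccine A 122/212 = 57.5% → the mRNA vaccine
65-plus: the mRNA vaccine 77/193 = 39.9%, Vaccine A 3/10 = 30.0% → the mRNA vaccine
Overall: the mRNA vaccine 83/203 = 40.9%, Vaccine A 125/222 = 56.3% → Vaccine A
The mRNA vaccine wins each age group but Vaccine A wins overall — the comparison reverses. The mRNA vaccine's recipients skew toward 65-plus, which has a lower base rate.

No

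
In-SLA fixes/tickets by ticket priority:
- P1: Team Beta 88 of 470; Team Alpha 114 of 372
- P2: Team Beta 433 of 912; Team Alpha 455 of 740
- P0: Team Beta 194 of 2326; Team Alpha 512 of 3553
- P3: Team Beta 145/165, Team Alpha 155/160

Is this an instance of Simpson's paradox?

No

P1: Team Beta 88/470 = 18.7%, Team Alpha 114/372 = 30.6% → Team Alpha
P2: Team Beta 433/912 = 47.5%, Team Alpha 455/740 = 61.5% → Team Alpha
P0: Team Beta 194/2326 = 8.3%, Team Alpha 512/3553 = 14.4% → Team Alpha
P3: Team Beta 145/165 = 87.9%, Team Alpha 155/160 = 96.9% → Team Alpha
Overall: Team Beta 860/3873 = 22.2%, Team Alpha 1236/4825 = 25.6% → Team Alpha
Team Alpha wins overall and in every ticket group — no reversal.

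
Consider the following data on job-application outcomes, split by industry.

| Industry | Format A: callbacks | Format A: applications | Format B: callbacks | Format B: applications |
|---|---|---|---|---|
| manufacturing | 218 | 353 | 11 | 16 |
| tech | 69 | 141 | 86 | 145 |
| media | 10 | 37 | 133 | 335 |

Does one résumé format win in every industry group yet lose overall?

Yes

Manufacturing: Format A 218/353 = 61.8%, Format B 11/16 = 68.8% → Format B
Tech: Format A 69/141 = 48.9%, Format B 86/145 = 59.3% → Format B
Media: Format A 10/37 = 27.0%, Format B 133/335 = 39.7% → Format B
Overall: Format A 297/531 = 55.9%, Format B 230/496 = 46.4% → Format A
Format B wins each industry group but Format A wins overall — the comparison reverses. Format B's applications skew toward media, which has a lower base rate.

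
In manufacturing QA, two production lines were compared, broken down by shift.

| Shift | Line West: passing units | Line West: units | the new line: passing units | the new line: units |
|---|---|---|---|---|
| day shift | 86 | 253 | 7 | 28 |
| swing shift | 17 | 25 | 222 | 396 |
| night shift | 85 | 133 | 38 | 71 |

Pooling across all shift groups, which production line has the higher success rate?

Day shift: Line West 86/253 = 34.0%, the new line 7/28 = 25.0% → Line West
Swing shift: Line West 17/25 = 68.0%, the new line 222/396 = 56.1% → Line West
Night shift: Line West 85/133 = 63.9%, the new line 38/71 = 53.5% → Line West
Overall: Line West 188/411 = 45.7%, the new line 267/495 = 53.9% → the new line
(Line West wins every shift group but the new line wins overall — Line West's units skew toward the low-rate day shift group.)

the new line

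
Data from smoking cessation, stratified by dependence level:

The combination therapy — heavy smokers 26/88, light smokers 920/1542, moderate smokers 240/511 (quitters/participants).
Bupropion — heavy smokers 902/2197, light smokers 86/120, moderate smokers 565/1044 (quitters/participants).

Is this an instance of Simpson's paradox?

Yes

Heavy smokers: the combination therapy 26/88 = 29.5%, bupropion 902/2197 = 41.1% → bupropion
Light smokers: the combination therapy 920/1542 = 59.7%, bupropion 86/120 = 71.7% → bupropion
Moderate smokers: the combination therapy 240/511 = 47.0%, bupropion 565/1044 = 54.1% → bupropion
Overall: the combination therapy 1186/2141 = 55.4%, bupropion 1553/3361 = 46.2% → the combination therapy
Bupropion wins each dependence group but the combination therapy wins overall — the comparison reverses. Bupropion's participants skew toward heavy smokers, which has a lower base rate.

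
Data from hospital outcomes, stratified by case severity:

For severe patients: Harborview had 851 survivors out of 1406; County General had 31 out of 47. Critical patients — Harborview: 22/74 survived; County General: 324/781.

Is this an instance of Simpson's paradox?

Yes

Severe: Harborview 851/1406 = 60.5%, County General 31/47 = 66.0% → County General
Critical: Harborview 22/74 = 29.7%, County General 324/781 = 41.5% → County General
Overall: Harborview 873/1480 = 59.0%, County General 355/828 = 42.9% → Harborview
County General wins each case group but Harborview wins overall — the comparison reverses. County General's patients skew toward critical, which has a lower base rate.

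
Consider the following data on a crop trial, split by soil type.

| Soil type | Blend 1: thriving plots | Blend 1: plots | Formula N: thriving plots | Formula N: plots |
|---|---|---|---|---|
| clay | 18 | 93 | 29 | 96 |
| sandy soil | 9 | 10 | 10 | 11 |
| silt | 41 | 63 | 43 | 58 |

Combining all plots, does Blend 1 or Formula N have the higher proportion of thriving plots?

Clay: Blend 1 18/93 = 19.4%, Formula N 29/96 = 30.2% → Formula N
Sandy soil: Blend 1 9/10 = 90.0%, Formula N 10/11 = 90.9% → Formula N
Silt: Blend 1 41/63 = 65.1%, Formula N 43/58 = 74.1% → Formula N
Overall: Blend 1 68/166 = 41.0%, Formula N 82/165 = 49.7% → Formula N

Formula N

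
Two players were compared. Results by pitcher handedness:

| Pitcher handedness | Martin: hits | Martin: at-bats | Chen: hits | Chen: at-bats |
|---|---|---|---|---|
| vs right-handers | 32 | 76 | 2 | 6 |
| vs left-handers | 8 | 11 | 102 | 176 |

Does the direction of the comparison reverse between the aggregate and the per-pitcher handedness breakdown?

Yes

Vs right-handers: Martin 32/76 = 42.1%, Chen 2/6 = 33.3% → Martin
Vs left-handers: Martin 8/11 = 72.7%, Chen 102/176 = 58.0% → Martin
Overall: Martin 40/87 = 46.0%, Chen 104/182 = 57.1% → Chen
Martin wins each pitcher group but Chen wins overall — the comparison reverses. Martin's at-bats skew toward vs right-handers, which has a lower base rate.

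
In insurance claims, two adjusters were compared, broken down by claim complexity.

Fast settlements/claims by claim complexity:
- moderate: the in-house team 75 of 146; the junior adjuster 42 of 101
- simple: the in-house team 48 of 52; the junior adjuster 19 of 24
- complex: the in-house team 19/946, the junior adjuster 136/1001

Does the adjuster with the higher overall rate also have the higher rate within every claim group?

Moderate: the in-house team 75/146 = 51.4%, the junior adjuster 42/101 = 41.6% → the in-house team
Simple: the in-house team 48/52 = 92.3%, the junior adjuster 19/24 = 79.2% → the in-house team
Complex: the in-house team 19/946 = 2.0%, the junior adjuster 136/1001 = 13.6% → the junior adjuster
Overall: the in-house team 142/1144 = 12.4%, the junior adjuster 197/1126 = 17.5% → the junior adjuster
Neither sweeps: the in-house team wins 2 of 3 groups, the junior adjuster wins 1. The junior adjuster wins overall but not every group — no Simpson reversal.

No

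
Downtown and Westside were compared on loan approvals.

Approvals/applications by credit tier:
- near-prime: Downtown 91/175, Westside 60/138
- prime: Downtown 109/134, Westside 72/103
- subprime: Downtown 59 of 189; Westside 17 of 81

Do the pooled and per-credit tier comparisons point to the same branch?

Yes

Near-prime: Downtown 91/175 = 52.0%, Westside 60/138 = 43.5% → Downtown
Prime: Downtown 109/134 = 81.3%, Westside 72/103 = 69.9% → Downtown
Subprime: Downtown 59/189 = 31.2%, Westside 17/81 = 21.0% → Downtown
Overall: Downtown 259/498 = 52.0%, Westside 149/322 = 46.3% → Downtown
Downtown wins overall and in every credit group — no reversal.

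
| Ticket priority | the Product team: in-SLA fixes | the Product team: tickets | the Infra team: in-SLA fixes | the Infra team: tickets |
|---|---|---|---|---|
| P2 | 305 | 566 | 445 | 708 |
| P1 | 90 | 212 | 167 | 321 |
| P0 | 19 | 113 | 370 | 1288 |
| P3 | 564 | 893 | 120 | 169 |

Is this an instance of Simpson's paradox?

Yes

P2: the Product team 305/566 = 53.9%, the Infra team 445/708 = 62.9% → the Infra team
P1: the Product team 90/212 = 42.5%, the Infra team 167/321 = 52.0% → the Infra team
P0: the Product team 19/113 = 16.8%, the Infra team 370/1288 = 28.7% → the Infra team
P3: the Product team 564/893 = 63.2%, the Infra team 120/169 = 71.0% → the Infra team
Overall: the Product team 978/1784 = 54.8%, the Infra team 1102/2486 = 44.3% → the Product team
The Infra team wins each ticket group but the Product team wins overall — the comparison reverses. The Infra team's tickets skew toward P0, which has a lower base rate.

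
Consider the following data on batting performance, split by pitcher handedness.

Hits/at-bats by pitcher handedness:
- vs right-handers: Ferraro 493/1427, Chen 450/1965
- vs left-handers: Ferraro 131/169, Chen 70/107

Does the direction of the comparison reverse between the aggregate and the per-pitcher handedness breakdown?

No

Vs right-handers: Ferraro 493/1427 = 34.5%, Chen 450/1965 = 22.9% → Ferraro
Vs left-handers: Ferraro 131/169 = 77.5%, Chen 70/107 = 65.4% → Ferraro
Overall: Ferraro 624/1596 = 39.1%, Chen 520/2072 = 25.1% → Ferraro
Ferraro wins overall and in every pitcher group — no reversal.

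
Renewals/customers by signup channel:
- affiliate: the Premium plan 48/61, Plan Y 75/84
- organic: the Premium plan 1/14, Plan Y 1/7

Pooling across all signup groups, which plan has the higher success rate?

Plan Y

Affiliate: the Premium plan 48/61 = 78.7%, Plan Y 75/84 = 89.3% → Plan Y
Organic: the Premium plan 1/14 = 7.1%, Plan Y 1/7 = 14.3% → Plan Y
Overall: the Premium plan 49/75 = 65.3%, Plan Y 76/91 = 83.5% → Plan Y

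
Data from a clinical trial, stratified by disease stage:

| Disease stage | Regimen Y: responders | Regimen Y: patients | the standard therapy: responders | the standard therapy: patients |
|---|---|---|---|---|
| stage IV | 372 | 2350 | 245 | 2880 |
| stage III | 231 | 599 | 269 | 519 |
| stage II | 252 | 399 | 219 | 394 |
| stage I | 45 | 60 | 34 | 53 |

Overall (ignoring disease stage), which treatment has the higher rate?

Stage IV: Regimen Y 372/2350 = 15.8%, the standard therapy 245/2880 = 8.5% → Regimen Y
Stage III: Regimen Y 231/599 = 38.6%, the standard therapy 269/519 = 51.8% → the standard therapy
Stage II: Regimen Y 252/399 = 63.2%, the standard therapy 219/394 = 55.6% → Regimen Y
Stage I: Regimen Y 45/60 = 75.0%, the standard therapy 34/53 = 64.2% → Regimen Y
Overall: Regimen Y 900/3408 = 26.4%, the standard therapy 767/3846 = 19.9% → Regimen Y
(Neither sweeps every disease group, but Regimen Y has the higher pooled rate.)

Regimen Y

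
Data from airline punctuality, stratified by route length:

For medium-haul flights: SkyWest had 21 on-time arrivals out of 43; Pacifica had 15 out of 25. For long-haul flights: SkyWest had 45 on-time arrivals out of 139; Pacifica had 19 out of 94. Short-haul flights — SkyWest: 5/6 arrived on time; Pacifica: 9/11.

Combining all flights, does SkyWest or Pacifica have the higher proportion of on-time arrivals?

SkyWest

Medium-haul: SkyWest 21/43 = 48.8%, Pacifica 15/25 = 60.0% → Pacifica
Long-haul: SkyWest 45/139 = 32.4%, Pacifica 19/94 = 20.2% → SkyWest
Short-haul: SkyWest 5/6 = 83.3%, Pacifica 9/11 = 81.8% → SkyWest
Overall: SkyWest 71/188 = 37.8%, Pacifica 43/130 = 33.1% → SkyWest
(Neither sweeps every route group, but SkyWest has the higher pooled rate.)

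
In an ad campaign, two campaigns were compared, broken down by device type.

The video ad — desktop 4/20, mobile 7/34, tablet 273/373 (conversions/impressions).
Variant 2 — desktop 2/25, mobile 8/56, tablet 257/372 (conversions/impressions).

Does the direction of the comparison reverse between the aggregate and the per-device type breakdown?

Desktop: the video ad 4/20 = 20.0%, Variant 2 2/25 = 8.0% → the video ad
Mobile: the video ad 7/34 = 20.6%, Variant 2 8/56 = 14.3% → the video ad
Tablet: the video ad 273/373 = 73.2%, Variant 2 257/372 = 69.1% → the video ad
Overall: the video ad 284/427 = 66.5%, Variant 2 267/453 = 58.9% → the video ad
The video ad wins overall and in every device group — no reversal.

No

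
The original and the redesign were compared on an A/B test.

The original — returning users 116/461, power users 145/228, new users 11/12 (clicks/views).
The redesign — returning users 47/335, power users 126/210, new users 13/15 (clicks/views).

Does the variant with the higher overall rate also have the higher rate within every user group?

Returning users: the original 116/461 = 25.2%, the redesign 47/335 = 14.0% → the original
Power users: the original 145/228 = 63.6%, the redesign 126/210 = 60.0% → the original
New users: the original 11/12 = 91.7%, the redesign 13/15 = 86.7% → the original
Overall: the original 272/701 = 38.8%, the redesign 186/560 = 33.2% → the original
The original wins overall and in every user group — no reversal.

Yes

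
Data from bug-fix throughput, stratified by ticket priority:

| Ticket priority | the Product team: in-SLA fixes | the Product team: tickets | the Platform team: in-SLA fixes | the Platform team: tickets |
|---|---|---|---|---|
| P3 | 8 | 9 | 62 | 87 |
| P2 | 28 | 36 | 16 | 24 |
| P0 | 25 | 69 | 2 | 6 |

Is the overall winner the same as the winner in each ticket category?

No

P3: the Product team 8/9 = 88.9%, the Platform team 62/87 = 71.3% → the Product team
P2: the Product team 28/36 = 77.8%, the Platform team 16/24 = 66.7% → the Product team
P0: the Product team 25/69 = 36.2%, the Platform team 2/6 = 33.3% → the Product team
Overall: the Product team 61/114 = 53.5%, the Platform team 80/117 = 68.4% → the Platform team
The Product team wins each ticket group but the Platform team wins overall — the comparison reverses. The Product team's tickets skew toward P0, which has a lower base rate.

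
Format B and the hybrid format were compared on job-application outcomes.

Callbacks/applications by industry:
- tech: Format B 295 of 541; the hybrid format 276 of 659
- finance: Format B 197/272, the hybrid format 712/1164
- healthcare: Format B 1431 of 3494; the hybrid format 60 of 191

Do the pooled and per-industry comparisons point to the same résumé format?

Tech: Format B 295/541 = 54.5%, the hybrid format 276/659 = 41.9% → Format B
Finance: Format B 197/272 = 72.4%, the hybrid format 712/1164 = 61.2% → Format B
Healthcare: Format B 1431/3494 = 41.0%, the hybrid format 60/191 = 31.4% → Format B
Overall: Format B 1923/4307 = 44.6%, the hybrid format 1048/2014 = 52.0% → the hybrid format
Format B wins each industry group but the hybrid format wins overall — the comparison reverses. Format B's applications skew toward healthcare, which has a lower base rate.

No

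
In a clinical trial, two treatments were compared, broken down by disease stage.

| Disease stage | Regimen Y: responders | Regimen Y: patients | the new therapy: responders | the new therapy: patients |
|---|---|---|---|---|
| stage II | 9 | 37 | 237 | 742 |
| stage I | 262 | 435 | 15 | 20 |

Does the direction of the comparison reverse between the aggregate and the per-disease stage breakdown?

Stage II: Regimen Y 9/37 = 24.3%, the new therapy 237/742 = 31.9% → the new therapy
Stage I: Regimen Y 262/435 = 60.2%, the new therapy 15/20 = 75.0% → the new therapy
Overall: Regimen Y 271/472 = 57.4%, the new therapy 252/762 = 33.1% → Regimen Y
The new therapy wins each disease group but Regimen Y wins overall — the comparison reverses. The new therapy's patients skew toward stage II, which has a lower base rate.

Yes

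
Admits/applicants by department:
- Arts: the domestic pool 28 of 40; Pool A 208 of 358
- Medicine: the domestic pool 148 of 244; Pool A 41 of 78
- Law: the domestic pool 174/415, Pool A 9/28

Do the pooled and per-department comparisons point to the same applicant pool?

No

Arts: the domestic pool 28/40 = 70.0%, Pool A 208/358 = 58.1% → the domestic pool
Medicine: the domestic pool 148/244 = 60.7%, Pool A 41/78 = 52.6% → the domestic pool
Law: the domestic pool 174/415 = 41.9%, Pool A 9/28 = 32.1% → the domestic pool
Overall: the domestic pool 350/699 = 50.1%, Pool A 258/464 = 55.6% → Pool A
The domestic pool wins each department group but Pool A wins overall — the comparison reverses. The domestic pool's applicants skew toward Law, which has a lower base rate.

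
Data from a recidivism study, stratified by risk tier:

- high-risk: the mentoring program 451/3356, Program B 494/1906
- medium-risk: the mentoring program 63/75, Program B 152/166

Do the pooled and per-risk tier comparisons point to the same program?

High-risk: the mentoring program 451/3356 = 13.4%, Program B 494/1906 = 25.9% → Program B
Medium-risk: the mentoring program 63/75 = 84.0%, Program B 152/166 = 91.6% → Program B
Overall: the mentoring program 514/3431 = 15.0%, Program B 646/2072 = 31.2% → Program B
Program B wins overall and in every risk group — no reversal.

Yes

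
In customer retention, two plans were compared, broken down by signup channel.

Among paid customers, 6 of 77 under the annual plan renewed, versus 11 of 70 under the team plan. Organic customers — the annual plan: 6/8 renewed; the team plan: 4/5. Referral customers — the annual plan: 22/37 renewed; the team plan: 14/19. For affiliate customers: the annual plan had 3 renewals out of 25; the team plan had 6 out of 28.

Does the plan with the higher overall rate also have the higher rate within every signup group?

Paid: the annual plan 6/77 = 7.8%, the team plan 11/70 = 15.7% → the team plan
Organic: the annual plan 6/8 = 75.0%, the team plan 4/5 = 80.0% → the team plan
Referral: the annual plan 22/37 = 59.5%, the team plan 14/19 = 73.7% → the team plan
Affiliate: the annual plan 3/25 = 12.0%, the team plan 6/28 = 21.4% → the team plan
Overall: the annual plan 37/147 = 25.2%, the team plan 35/122 = 28.7% → the team plan
The team plan wins overall and in every signup group — no reversal.

Yes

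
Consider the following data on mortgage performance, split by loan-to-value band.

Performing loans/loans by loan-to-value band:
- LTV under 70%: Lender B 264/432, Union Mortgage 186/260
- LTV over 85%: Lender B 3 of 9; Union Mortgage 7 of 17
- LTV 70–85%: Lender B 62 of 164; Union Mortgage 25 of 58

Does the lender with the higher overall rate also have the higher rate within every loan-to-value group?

Yes

LTV under 70%: Lender B 264/432 = 61.1%, Union Mortgage 186/260 = 71.5% → Union Mortgage
LTV over 85%: Lender B 3/9 = 33.3%, Union Mortgage 7/17 = 41.2% → Union Mortgage
LTV 70–85%: Lender B 62/164 = 37.8%, Union Mortgage 25/58 = 43.1% → Union Mortgage
Overall: Lender B 329/605 = 54.4%, Union Mortgage 218/335 = 65.1% → Union Mortgage
Union Mortgage wins overall and in every loan-to-value group — no reversal.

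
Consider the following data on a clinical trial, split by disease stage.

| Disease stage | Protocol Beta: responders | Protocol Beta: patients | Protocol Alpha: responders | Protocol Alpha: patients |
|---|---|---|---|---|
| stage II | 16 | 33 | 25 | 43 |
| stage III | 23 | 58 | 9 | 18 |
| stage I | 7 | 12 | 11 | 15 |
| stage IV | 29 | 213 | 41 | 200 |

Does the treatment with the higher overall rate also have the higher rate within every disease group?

Yes

Stage II: Protocol Beta 16/33 = 48.5%, Protocol Alpha 25/43 = 58.1% → Protocol Alpha
Stage III: Protocol Beta 23/58 = 39.7%, Protocol Alpha 9/18 = 50.0% → Protocol Alpha
Stage I: Protocol Beta 7/12 = 58.3%, Protocol Alpha 11/15 = 73.3% → Protocol Alpha
Stage IV: Protocol Beta 29/213 = 13.6%, Protocol Alpha 41/200 = 20.5% → Protocol Alpha
Overall: Protocol Beta 75/316 = 23.7%, Protocol Alpha 86/276 = 31.2% → Protocol Alpha
Protocol Alpha wins overall and in every disease group — no reversal.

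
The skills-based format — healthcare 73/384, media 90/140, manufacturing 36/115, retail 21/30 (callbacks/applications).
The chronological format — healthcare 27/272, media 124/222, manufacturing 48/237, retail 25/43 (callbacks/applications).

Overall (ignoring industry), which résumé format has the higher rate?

the skills-based format

Healthcare: the skills-based format 73/384 = 19.0%, the chronological format 27/272 = 9.9% → the skills-based format
Media: the skills-based format 90/140 = 64.3%, the chronological format 124/222 = 55.9% → the skills-based format
Manufacturing: the skills-based format 36/115 = 31.3%, the chronological format 48/237 = 20.3% → the skills-based format
Retail: the skills-based format 21/30 = 70.0%, the chronological format 25/43 = 58.1% → the skills-based format
Overall: the skills-based format 220/669 = 32.9%, the chronological format 224/774 = 28.9% → the skills-based format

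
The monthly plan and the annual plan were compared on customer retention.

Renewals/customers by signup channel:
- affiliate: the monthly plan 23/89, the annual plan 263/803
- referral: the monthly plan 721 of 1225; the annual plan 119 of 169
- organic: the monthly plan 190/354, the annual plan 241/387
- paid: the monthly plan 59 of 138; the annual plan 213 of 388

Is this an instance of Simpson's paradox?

Yes

Affiliate: the monthly plan 23/89 = 25.8%, the annual plan 263/803 = 32.8% → the annual plan
Referral: the monthly plan 721/1225 = 58.9%, the annual plan 119/169 = 70.4% → the annual plan
Organic: the monthly plan 190/354 = 53.7%, the annual plan 241/387 = 62.3% → the annual plan
Paid: the monthly plan 59/138 = 42.8%, the annual plan 213/388 = 54.9% → the annual plan
Overall: the monthly plan 993/1806 = 55.0%, the annual plan 836/1747 = 47.9% → the monthly plan
The annual plan wins each signup group but the monthly plan wins overall — the comparison reverses. The annual plan's customers skew toward affiliate, which has a lower base rate.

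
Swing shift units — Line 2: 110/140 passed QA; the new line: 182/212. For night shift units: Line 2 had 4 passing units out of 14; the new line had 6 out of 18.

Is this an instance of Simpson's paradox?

No

Swing shift: Line 2 110/140 = 78.6%, the new line 182/212 = 85.8% → the new line
Night shift: Line 2 4/14 = 28.6%, the new line 6/18 = 33.3% → the new line
Overall: Line 2 114/154 = 74.0%, the new line 188/230 = 81.7% → the new line
The new line wins overall and in every shift group — no reversal.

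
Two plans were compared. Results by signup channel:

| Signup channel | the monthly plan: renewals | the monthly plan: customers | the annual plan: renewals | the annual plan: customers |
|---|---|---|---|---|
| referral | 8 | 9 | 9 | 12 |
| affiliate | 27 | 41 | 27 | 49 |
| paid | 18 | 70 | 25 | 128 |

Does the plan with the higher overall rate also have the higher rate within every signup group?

Yes

Referral: the monthly plan 8/9 = 88.9%, the annual plan 9/12 = 75.0% → the monthly plan
Affiliate: the monthly plan 27/41 = 65.9%, the annual plan 27/49 = 55.1% → the monthly plan
Paid: the monthly plan 18/70 = 25.7%, the annual plan 25/128 = 19.5% → the monthly plan
Overall: the monthly plan 53/120 = 44.2%, the annual plan 61/189 = 32.3% → the monthly plan
The monthly plan wins overall and in every signup group — no reversal.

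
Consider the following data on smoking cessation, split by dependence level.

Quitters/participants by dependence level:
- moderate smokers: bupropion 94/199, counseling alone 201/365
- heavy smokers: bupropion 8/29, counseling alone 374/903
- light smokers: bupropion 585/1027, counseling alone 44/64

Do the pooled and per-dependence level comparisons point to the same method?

Moderate smokers: bupropion 94/199 = 47.2%, counseling alone 201/365 = 55.1% → counseling alone
Heavy smokers: bupropion 8/29 = 27.6%, counseling alone 374/903 = 41.4% → counseling alone
Light smokers: bupropion 585/1027 = 57.0%, counseling alone 44/64 = 68.8% → counseling alone
Overall: bupropion 687/1255 = 54.7%, counseling alone 619/1332 = 46.5% → bupropion
Counseling alone wins each dependence group but bupropion wins overall — the comparison reverses. Counseling alone's participants skew toward heavy smokers, which has a lower base rate.

No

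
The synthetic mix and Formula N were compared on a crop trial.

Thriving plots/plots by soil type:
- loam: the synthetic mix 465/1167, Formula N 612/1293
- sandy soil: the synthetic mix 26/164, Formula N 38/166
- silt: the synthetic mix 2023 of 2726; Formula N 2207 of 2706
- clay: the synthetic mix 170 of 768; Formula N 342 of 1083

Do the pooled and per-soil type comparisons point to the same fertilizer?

Loam: the synthetic mix 465/1167 = 39.8%, Formula N 612/1293 = 47.3% → Formula N
Sandy soil: the synthetic mix 26/164 = 15.9%, Formula N 38/166 = 22.9% → Formula N
Silt: the synthetic mix 2023/2726 = 74.2%, Formula N 2207/2706 = 81.6% → Formula N
Clay: the synthetic mix 170/768 = 22.1%, Formula N 342/1083 = 31.6% → Formula N
Overall: the synthetic mix 2684/4825 = 55.6%, Formula N 3199/5248 = 61.0% → Formula N
Formula N wins overall and in every soil group — no reversal.

Yes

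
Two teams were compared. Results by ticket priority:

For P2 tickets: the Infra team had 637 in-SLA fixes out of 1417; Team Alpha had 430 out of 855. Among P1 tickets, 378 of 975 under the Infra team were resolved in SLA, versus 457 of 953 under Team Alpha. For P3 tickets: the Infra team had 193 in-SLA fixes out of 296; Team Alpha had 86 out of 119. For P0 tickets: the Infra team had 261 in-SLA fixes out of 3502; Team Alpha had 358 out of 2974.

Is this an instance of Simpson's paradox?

No

P2: the Infra team 637/1417 = 45.0%, Team Alpha 430/855 = 50.3% → Team Alpha
P1: the Infra team 378/975 = 38.8%, Team Alpha 457/953 = 48.0% → Team Alpha
P3: the Infra team 193/296 = 65.2%, Team Alpha 86/119 = 72.3% → Team Alpha
P0: the Infra team 261/3502 = 7.5%, Team Alpha 358/2974 = 12.0% → Team Alpha
Overall: the Infra team 1469/6190 = 23.7%, Team Alpha 1331/4901 = 27.2% → Team Alpha
Team Alpha wins overall and in every ticket group — no reversal.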